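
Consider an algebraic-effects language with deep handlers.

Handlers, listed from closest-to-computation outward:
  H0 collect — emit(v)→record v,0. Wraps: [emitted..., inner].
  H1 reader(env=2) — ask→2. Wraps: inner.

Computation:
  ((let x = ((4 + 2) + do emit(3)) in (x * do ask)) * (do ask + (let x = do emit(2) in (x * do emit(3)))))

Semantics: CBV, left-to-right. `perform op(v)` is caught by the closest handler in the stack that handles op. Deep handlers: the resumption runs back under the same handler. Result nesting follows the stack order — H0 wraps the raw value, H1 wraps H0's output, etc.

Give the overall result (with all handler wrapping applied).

Answer: [3, 2, 3, 24]

Step-by-step:
emit(3) @ H0 ⇒ out+=3
ask @ H1 ⇒ 2
ask @ H1 ⇒ 2
emit(2) @ H0 ⇒ out+=2
emit(3) @ H0 ⇒ out+=3
H0 returns [3, 2, 3, 24]
H1 returns [3, 2, 3, 24]
= [3, 2, 3, 24]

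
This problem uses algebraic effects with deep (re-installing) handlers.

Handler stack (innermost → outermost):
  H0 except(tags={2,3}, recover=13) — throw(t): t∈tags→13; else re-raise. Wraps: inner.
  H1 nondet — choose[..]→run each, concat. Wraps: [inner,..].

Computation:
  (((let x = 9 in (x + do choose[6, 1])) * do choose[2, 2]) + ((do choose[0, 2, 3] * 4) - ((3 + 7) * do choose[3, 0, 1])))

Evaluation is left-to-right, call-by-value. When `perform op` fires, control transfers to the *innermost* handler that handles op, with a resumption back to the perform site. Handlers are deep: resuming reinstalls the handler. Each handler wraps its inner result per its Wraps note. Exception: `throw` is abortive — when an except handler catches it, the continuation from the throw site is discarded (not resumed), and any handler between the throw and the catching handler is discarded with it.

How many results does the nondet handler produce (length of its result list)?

Answer: 36

Step-by-step:
choose[6, 1] @ H1
  branch[0] choose=6:
    choose[2, 2] @ H1
      branch[0] choose=2:
        choose[0, 2, 3] @ H1
          branch[0] choose=0:
            choose[3, 0, 1] @ H1
              branch[0] choose=3:
                H0 returns 0
                H1 returns [0]
              branch[1] choose=0:
                H0 returns 30
                H1 returns [30]
              branch[2] choose=1:
                H0 returns 20
                H1 returns [20]
          branch[1] choose=2:
            choose[3, 0, 1] @ H1
              branch[0] choose=3:
                H0 returns 8
                H1 returns [8]
              branch[1] choose=0:
                H0 returns 38
                H1 returns [38]
              branch[2] choose=1:
                H0 returns 28
                H1 returns [28]
          branch[2] choose=3:
            choose[3, 0, 1] @ H1
              branch[0] choose=3:
                H0 returns 12
                H1 returns [12]
              branch[1] choose=0:
                H0 returns 42
                H1 returns [42]
              branch[2] choose=1:
                H0 returns 32
                H1 returns [32]
      branch[1] choose=2:
        choose[0, 2, 3] @ H1
          branch[0] choose=0:
            choose[3, 0, 1] @ H1
              branch[0] choose=3:
                H0 returns 0
                H1 returns [0]
              branch[1] choose=0:
                H0 returns 30
                H1 returns [30]
              branch[2] choose=1:
                H0 returns 20
                H1 returns [20]
          branch[1] choose=2:
            choose[3, 0, 1] @ H1
              branch[0] choose=3:
                H0 returns 8
                H1 returns [8]
              branch[1] choose=0:
                H0 returns 38
                H1 returns [38]
              branch[2] choose=1:
                H0 returns 28
                H1 returns [28]
          branch[2] choose=3:
            choose[3, 0, 1] @ H1
              branch[0] choose=3:
                H0 returns 12
                H1 returns [12]
              branch[1] choose=0:
                H0 returns 42
                H1 returns [42]
              branch[2] choose=1:
                H0 returns 32
                H1 returns [32]
  branch[1] choose=1:
    choose[2, 2] @ H1
      branch[0] choose=2:
        choose[0, 2, 3] @ H1
          branch[0] choose=0:
            choose[3, 0, 1] @ H1
              branch[0] choose=3:
                H0 returns -10
                H1 returns [-10]
              branch[1] choose=0:
                H0 returns 20
                H1 returns [20]
              branch[2] choose=1:
                H0 returns 10
                H1 returns [10]
          branch[1] choose=2:
            choose[3, 0, 1] @ H1
              branch[0] choose=3:
                H0 returns -2
                H1 returns [-2]
              branch[1] choose=0:
                H0 returns 28
                H1 returns [28]
              branch[2] choose=1:
                H0 returns 18
                H1 returns [18]
          branch[2] choose=3:
            choose[3, 0, 1] @ H1
              branch[0] choose=3:
                H0 returns 2
                H1 returns [2]
              branch[1] choose=0:
                H0 returns 32
                H1 returns [32]
              branch[2] choose=1:
                H0 returns 22
                H1 returns [22]
      branch[1] choose=2:
        choose[0, 2, 3] @ H1
          branch[0] choose=0:
            choose[3, 0, 1] @ H1
              branch[0] choose=3:
                H0 returns -10
                H1 returns [-10]
              branch[1] choose=0:
                H0 returns 20
                H1 returns [20]
              branch[2] choose=1:
                H0 returns 10
                H1 returns [10]
          branch[1] choose=2:
            choose[3, 0, 1] @ H1
              branch[0] choose=3:
                H0 returns -2
                H1 returns [-2]
              branch[1] choose=0:
                H0 returns 28
                H1 returns [28]
              branch[2] choose=1:
                H0 returns 18
                H1 returns [18]
          branch[2] choose=3:
            choose[3, 0, 1] @ H1
              branch[0] choose=3:
                H0 returns 2
                H1 returns [2]
              branch[1] choose=0:
                H0 returns 32
                H1 returns [32]
              branch[2] choose=1:
                H0 returns 22
                H1 returns [22]
= [0, 30, 20, 8, 38, 28, 12, 42, 32, 0, 30, 20, 8, 38, 28, 12, 42, 32, -10, 20, 10, -2, 28, 18, 2, 32, 22, -10, 20, 10, -2, 28, 18, 2, 32, 22]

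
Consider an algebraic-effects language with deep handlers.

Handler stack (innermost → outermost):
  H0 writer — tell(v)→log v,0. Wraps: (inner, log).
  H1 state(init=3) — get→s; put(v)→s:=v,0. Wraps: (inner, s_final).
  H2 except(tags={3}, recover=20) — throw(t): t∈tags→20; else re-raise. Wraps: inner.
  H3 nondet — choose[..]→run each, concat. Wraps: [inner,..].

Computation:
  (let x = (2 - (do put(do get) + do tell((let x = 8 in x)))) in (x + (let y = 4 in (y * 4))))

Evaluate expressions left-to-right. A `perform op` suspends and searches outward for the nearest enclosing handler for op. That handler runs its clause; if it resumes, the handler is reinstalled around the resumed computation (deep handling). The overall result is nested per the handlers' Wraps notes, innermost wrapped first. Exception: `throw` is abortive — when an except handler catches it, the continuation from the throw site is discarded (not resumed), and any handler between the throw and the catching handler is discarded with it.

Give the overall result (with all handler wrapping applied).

Answer: [((18, (8)), 3)]

Evaluation trace:
get @ H1 ⇒ 3
put(3) @ H1 ⇒ s:=3
tell(8) @ H0 ⇒ log+=8
H0 returns (18, (8))
H1 returns ((18, (8)), 3)
H2 returns ((18, (8)), 3)
H3 returns [((18, (8)), 3)]
= [((18, (8)), 3)]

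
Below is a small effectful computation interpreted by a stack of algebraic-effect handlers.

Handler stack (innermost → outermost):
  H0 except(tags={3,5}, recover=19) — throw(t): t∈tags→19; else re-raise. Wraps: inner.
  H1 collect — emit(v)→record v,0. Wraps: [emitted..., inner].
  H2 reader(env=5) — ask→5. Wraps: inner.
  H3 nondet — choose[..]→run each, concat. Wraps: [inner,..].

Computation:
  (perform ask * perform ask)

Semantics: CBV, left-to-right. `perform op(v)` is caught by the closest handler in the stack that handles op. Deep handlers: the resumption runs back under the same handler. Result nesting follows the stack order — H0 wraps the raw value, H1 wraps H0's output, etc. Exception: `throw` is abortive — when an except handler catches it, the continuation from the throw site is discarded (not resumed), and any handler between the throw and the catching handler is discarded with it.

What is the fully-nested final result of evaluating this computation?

Step-by-step:
ask @ H2 ⇒ 5
ask @ H2 ⇒ 5
H0 returns 25
H1 returns [25]
H2 returns [25]
H3 returns [[25]]
= [[25]]

Answer: [[25]]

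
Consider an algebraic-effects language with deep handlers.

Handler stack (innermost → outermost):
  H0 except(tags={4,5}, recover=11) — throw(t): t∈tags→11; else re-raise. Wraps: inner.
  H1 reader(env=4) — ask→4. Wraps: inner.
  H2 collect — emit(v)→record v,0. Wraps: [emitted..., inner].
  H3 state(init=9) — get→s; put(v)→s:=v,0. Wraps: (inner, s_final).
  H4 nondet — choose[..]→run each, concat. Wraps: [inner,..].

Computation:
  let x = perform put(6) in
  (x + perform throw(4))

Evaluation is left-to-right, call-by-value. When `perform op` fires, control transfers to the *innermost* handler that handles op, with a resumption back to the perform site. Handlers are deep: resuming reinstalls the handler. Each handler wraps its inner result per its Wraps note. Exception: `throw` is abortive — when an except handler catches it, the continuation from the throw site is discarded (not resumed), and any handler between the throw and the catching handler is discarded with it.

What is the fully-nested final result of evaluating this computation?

Answer: [([11], 6)]

Step-by-step:
put(6) @ H3 ⇒ s:=6
throw(4) @ H0 caught ⇒ 11
H1 returns 11
H2 returns [11]
H3 returns ([11], 6)
H4 returns [([11], 6)]
= [([11], 6)]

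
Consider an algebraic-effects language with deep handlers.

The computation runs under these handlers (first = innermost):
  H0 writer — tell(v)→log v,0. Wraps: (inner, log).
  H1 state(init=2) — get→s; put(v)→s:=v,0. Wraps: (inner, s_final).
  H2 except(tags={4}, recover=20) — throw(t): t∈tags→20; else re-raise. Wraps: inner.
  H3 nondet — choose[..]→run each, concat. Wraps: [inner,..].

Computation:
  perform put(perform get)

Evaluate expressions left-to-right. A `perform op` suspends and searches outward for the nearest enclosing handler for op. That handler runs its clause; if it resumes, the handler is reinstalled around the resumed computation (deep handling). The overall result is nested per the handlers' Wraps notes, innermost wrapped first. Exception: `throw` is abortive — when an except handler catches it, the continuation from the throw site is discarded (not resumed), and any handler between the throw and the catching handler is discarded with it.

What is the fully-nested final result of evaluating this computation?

Evaluation trace:
get @ H1 ⇒ 2
put(2) @ H1 ⇒ s:=2
H0 returns (0, ())
H1 returns ((0, ()), 2)
H2 returns ((0, ()), 2)
H3 returns [((0, ()), 2)]
= [((0, ()), 2)]

Answer: [((0, ()), 2)]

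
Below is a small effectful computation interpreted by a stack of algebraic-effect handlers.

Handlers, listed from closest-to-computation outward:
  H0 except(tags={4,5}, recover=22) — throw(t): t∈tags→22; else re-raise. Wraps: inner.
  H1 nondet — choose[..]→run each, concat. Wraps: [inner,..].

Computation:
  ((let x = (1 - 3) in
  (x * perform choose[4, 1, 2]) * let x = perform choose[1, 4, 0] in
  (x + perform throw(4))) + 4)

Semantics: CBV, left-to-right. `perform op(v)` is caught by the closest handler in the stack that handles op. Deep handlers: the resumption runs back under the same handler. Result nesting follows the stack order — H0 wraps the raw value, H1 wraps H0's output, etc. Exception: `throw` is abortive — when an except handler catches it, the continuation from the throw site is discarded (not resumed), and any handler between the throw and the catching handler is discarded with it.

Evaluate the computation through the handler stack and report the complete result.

Answer: [22, 22, 22, 22, 22, 22, 22, 22, 22]

Evaluation trace:
choose[4, 1, 2] @ H1
  branch[0] choose=4:
    choose[1, 4, 0] @ H1
      branch[0] choose=1:
        throw(4) @ H0 caught ⇒ 22
        H1 returns [22]
      branch[1] choose=4:
        throw(4) @ H0 caught ⇒ 22
        H1 returns [22]
      branch[2] choose=0:
        throw(4) @ H0 caught ⇒ 22
        H1 returns [22]
  branch[1] choose=1:
    choose[1, 4, 0] @ H1
      branch[0] choose=1:
        throw(4) @ H0 caught ⇒ 22
        H1 returns [22]
      branch[1] choose=4:
        throw(4) @ H0 caught ⇒ 22
        H1 returns [22]
      branch[2] choose=0:
        throw(4) @ H0 caught ⇒ 22
        H1 returns [22]
  branch[2] choose=2:
    choose[1, 4, 0] @ H1
      branch[0] choose=1:
        throw(4) @ H0 caught ⇒ 22
        H1 returns [22]
      branch[1] choose=4:
        throw(4) @ H0 caught ⇒ 22
        H1 returns [22]
      branch[2] choose=0:
        throw(4) @ H0 caught ⇒ 22
        H1 returns [22]
= [22, 22, 22, 22, 22, 22, 22, 22, 22]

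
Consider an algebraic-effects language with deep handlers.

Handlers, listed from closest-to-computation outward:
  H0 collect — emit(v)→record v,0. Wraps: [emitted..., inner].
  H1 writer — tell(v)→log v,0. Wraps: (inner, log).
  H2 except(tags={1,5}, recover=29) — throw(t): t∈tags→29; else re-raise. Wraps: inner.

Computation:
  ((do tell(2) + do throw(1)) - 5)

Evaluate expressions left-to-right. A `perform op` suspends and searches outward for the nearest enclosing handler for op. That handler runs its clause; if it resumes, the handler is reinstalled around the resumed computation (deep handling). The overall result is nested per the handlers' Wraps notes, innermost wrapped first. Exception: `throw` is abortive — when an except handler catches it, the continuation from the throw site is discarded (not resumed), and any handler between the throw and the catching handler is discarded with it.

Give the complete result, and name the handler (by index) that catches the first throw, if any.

Answer: 29 ; first throw caught by: H2

Evaluation trace:
tell(2) @ H1 ⇒ log+=2
throw(1) @ H2 caught ⇒ 29
= 29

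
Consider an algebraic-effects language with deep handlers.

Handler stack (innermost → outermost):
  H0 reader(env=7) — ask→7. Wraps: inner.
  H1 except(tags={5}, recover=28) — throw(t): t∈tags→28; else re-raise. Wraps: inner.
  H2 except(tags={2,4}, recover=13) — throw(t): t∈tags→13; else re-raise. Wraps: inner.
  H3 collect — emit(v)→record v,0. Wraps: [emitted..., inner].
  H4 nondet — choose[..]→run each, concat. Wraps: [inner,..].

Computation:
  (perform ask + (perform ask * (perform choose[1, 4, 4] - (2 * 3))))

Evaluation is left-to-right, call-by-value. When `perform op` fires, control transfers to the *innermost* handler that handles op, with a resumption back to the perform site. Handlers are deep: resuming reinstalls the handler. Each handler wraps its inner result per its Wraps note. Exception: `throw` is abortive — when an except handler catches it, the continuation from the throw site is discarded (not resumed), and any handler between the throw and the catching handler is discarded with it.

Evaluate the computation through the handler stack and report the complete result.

Answer: [[-28], [-7], [-7]]

Evaluation trace:
ask @ H0 ⇒ 7
ask @ H0 ⇒ 7
choose[1, 4, 4] @ H4
  branch[0] choose=1:
    H0 returns -28
    H1 returns -28
    H2 returns -28
    H3 returns [-28]
    H4 returns [[-28]]
  branch[1] choose=4:
    H0 returns -7
    H1 returns -7
    H2 returns -7
    H3 returns [-7]
    H4 returns [[-7]]
  branch[2] choose=4:
    H0 returns -7
    H1 returns -7
    H2 returns -7
    H3 returns [-7]
    H4 returns [[-7]]
= [[-28], [-7], [-7]]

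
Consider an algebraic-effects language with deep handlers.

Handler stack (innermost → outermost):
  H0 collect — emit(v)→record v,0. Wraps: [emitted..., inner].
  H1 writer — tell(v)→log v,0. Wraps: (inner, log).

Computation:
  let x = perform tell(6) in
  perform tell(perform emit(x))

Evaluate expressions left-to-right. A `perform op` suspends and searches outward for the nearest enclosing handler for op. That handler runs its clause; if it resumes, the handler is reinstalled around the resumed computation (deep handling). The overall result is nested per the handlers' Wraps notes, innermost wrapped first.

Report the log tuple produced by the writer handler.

Evaluation trace:
tell(6) @ H1 ⇒ log+=6
emit(0) @ H0 ⇒ out+=0
tell(0) @ H1 ⇒ log+=0
H0 returns [0, 0]
H1 returns ([0, 0], (6, 0))
= ([0, 0], (6, 0))

Answer: (6, 0)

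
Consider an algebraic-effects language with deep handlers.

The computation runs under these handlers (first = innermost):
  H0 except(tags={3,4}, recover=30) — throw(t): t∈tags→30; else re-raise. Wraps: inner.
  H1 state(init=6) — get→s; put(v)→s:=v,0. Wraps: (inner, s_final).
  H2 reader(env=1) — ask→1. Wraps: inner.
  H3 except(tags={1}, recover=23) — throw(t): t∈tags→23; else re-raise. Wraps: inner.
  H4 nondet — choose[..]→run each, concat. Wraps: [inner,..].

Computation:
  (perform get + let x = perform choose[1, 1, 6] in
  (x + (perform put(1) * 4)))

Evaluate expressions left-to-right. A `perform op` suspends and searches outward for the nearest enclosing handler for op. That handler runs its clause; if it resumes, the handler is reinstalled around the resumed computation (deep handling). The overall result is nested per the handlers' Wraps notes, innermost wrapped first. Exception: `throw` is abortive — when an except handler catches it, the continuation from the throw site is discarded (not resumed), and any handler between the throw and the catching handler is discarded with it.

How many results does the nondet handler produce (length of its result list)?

Step-by-step:
get @ H1 ⇒ 6
choose[1, 1, 6] @ H4
  branch[0] choose=1:
    put(1) @ H1 ⇒ s:=1
    H0 returns 7
    H1 returns (7, 1)
    H2 returns (7, 1)
    H3 returns (7, 1)
    H4 returns [(7, 1)]
  branch[1] choose=1:
    put(1) @ H1 ⇒ s:=1
    H0 returns 7
    H1 returns (7, 1)
    H2 returns (7, 1)
    H3 returns (7, 1)
    H4 returns [(7, 1)]
  branch[2] choose=6:
    put(1) @ H1 ⇒ s:=1
    H0 returns 12
    H1 returns (12, 1)
    H2 returns (12, 1)
    H3 returns (12, 1)
    H4 returns [(12, 1)]
= [(7, 1), (7, 1), (12, 1)]

Answer: 3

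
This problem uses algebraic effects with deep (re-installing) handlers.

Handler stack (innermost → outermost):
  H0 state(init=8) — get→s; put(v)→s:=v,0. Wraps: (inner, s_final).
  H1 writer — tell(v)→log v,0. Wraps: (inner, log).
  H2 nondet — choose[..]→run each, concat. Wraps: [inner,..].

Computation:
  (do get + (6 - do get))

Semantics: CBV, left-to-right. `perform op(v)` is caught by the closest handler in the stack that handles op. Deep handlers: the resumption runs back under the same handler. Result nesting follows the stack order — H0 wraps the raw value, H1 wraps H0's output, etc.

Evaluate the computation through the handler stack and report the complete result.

Answer: [((6, 8), ())]

Working:
get @ H0 ⇒ 8
get @ H0 ⇒ 8
H0 returns (6, 8)
H1 returns ((6, 8), ())
H2 returns [((6, 8), ())]
= [((6, 8), ())]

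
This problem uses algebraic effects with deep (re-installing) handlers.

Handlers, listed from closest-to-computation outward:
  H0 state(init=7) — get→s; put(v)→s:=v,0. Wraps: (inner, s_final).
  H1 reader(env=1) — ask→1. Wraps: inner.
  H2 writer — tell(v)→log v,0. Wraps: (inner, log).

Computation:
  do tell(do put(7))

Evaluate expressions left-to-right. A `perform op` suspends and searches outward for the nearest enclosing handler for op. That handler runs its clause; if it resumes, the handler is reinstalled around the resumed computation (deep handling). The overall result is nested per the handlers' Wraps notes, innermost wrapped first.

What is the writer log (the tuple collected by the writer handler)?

Answer: (0)

Step-by-step:
put(7) @ H0 ⇒ s:=7
tell(0) @ H2 ⇒ log+=0
H0 returns (0, 7)
H1 returns (0, 7)
H2 returns ((0, 7), (0))
= ((0, 7), (0))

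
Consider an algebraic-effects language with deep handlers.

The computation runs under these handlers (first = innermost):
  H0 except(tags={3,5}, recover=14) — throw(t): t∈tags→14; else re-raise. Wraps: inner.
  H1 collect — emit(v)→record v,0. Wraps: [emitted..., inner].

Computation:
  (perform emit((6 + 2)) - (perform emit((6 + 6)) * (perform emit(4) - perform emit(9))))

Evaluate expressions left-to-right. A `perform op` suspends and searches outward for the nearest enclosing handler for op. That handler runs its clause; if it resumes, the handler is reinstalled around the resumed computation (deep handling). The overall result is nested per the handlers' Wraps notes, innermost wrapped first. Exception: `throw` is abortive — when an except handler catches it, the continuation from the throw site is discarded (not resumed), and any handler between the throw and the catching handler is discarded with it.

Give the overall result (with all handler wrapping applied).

Step-by-step:
emit(8) @ H1 ⇒ out+=8
emit(12) @ H1 ⇒ out+=12
emit(4) @ H1 ⇒ out+=4
emit(9) @ H1 ⇒ out+=9
H0 returns 0
H1 returns [8, 12, 4, 9, 0]
= [8, 12, 4, 9, 0]

Answer: [8, 12, 4, 9, 0]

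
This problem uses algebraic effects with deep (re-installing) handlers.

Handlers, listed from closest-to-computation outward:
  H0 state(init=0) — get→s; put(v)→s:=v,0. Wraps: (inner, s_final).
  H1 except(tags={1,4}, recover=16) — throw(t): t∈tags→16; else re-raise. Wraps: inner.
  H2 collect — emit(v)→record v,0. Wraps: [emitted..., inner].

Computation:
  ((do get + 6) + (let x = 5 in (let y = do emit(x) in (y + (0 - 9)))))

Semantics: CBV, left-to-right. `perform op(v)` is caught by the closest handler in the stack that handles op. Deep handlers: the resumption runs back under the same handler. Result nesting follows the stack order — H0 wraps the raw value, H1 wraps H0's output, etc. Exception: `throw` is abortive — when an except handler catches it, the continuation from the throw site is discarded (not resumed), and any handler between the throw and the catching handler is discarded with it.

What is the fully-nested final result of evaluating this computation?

Working:
get @ H0 ⇒ 0
emit(5) @ H2 ⇒ out+=5
H0 returns (-3, 0)
H1 returns (-3, 0)
H2 returns [5, (-3, 0)]
= [5, (-3, 0)]

Answer: [5, (-3, 0)]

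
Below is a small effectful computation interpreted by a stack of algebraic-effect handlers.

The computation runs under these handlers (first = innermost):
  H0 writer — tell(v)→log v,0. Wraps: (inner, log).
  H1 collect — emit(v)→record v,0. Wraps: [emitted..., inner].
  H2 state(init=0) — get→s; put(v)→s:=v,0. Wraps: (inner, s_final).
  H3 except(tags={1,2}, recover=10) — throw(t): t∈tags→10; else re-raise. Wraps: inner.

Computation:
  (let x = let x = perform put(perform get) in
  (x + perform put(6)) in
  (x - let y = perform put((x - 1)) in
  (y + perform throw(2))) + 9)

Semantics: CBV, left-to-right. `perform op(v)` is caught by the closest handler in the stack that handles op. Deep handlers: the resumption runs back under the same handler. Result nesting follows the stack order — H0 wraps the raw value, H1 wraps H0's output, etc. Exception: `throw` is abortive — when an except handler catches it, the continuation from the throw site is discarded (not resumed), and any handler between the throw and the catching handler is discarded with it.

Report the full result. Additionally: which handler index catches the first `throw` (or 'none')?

Evaluation trace:
get @ H2 ⇒ 0
put(0) @ H2 ⇒ s:=0
put(6) @ H2 ⇒ s:=6
put(-1) @ H2 ⇒ s:=-1
throw(2) @ H3 caught ⇒ 10
= 10

Answer: 10 ; first throw caught by: H3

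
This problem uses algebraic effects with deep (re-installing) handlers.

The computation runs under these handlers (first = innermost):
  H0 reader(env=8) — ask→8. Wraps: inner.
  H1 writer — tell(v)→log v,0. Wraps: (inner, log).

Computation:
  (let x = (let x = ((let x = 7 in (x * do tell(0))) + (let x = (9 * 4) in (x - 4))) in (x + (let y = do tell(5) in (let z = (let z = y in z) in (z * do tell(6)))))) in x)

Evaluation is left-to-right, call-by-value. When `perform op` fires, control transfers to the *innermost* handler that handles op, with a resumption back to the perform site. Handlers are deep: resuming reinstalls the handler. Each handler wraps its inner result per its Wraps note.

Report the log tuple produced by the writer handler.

Answer: (0, 5, 6)

Working:
tell(0) @ H1 ⇒ log+=0
tell(5) @ H1 ⇒ log+=5
tell(6) @ H1 ⇒ log+=6
H0 returns 32
H1 returns (32, (0, 5, 6))
= (32, (0, 5, 6))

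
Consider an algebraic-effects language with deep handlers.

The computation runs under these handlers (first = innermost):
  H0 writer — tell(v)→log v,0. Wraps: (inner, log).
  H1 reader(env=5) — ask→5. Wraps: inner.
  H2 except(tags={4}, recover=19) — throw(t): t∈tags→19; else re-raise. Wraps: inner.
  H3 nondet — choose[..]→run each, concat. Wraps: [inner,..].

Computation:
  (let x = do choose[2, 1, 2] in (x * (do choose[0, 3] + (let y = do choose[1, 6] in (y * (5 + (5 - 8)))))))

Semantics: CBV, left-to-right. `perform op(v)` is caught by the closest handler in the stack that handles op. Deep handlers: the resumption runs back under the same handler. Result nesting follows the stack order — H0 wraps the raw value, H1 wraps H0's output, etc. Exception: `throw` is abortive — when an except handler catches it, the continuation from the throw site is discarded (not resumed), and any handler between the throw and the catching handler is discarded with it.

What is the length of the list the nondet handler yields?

Evaluation trace:
choose[2, 1, 2] @ H3
  branch[0] choose=2:
    choose[0, 3] @ H3
      branch[0] choose=0:
        choose[1, 6] @ H3
          branch[0] choose=1:
            H0 returns (4, ())
            H1 returns (4, ())
            H2 returns (4, ())
            H3 returns [(4, ())]
          branch[1] choose=6:
            H0 returns (24, ())
            H1 returns (24, ())
            H2 returns (24, ())
            H3 returns [(24, ())]
      branch[1] choose=3:
        choose[1, 6] @ H3
          branch[0] choose=1:
            H0 returns (10, ())
            H1 returns (10, ())
            H2 returns (10, ())
            H3 returns [(10, ())]
          branch[1] choose=6:
            H0 returns (30, ())
            H1 returns (30, ())
            H2 returns (30, ())
            H3 returns [(30, ())]
  branch[1] choose=1:
    choose[0, 3] @ H3
      branch[0] choose=0:
        choose[1, 6] @ H3
          branch[0] choose=1:
            H0 returns (2, ())
            H1 returns (2, ())
            H2 returns (2, ())
            H3 returns [(2, ())]
          branch[1] choose=6:
            H0 returns (12, ())
            H1 returns (12, ())
            H2 returns (12, ())
            H3 returns [(12, ())]
      branch[1] choose=3:
        choose[1, 6] @ H3
          branch[0] choose=1:
            H0 returns (5, ())
            H1 returns (5, ())
            H2 returns (5, ())
            H3 returns [(5, ())]
          branch[1] choose=6:
            H0 returns (15, ())
            H1 returns (15, ())
            H2 returns (15, ())
            H3 returns [(15, ())]
  branch[2] choose=2:
    choose[0, 3] @ H3
      branch[0] choose=0:
        choose[1, 6] @ H3
          branch[0] choose=1:
            H0 returns (4, ())
            H1 returns (4, ())
            H2 returns (4, ())
            H3 returns [(4, ())]
          branch[1] choose=6:
            H0 returns (24, ())
            H1 returns (24, ())
            H2 returns (24, ())
            H3 returns [(24, ())]
      branch[1] choose=3:
        choose[1, 6] @ H3
          branch[0] choose=1:
            H0 returns (10, ())
            H1 returns (10, ())
            H2 returns (10, ())
            H3 returns [(10, ())]
          branch[1] choose=6:
            H0 returns (30, ())
            H1 returns (30, ())
            H2 returns (30, ())
            H3 returns [(30, ())]
= [(4, ()), (24, ()), (10, ()), (30, ()), (2, ()), (12, ()), (5, ()), (15, ()), (4, ()), (24, ()), (10, ()), (30, ())]

Answer: 12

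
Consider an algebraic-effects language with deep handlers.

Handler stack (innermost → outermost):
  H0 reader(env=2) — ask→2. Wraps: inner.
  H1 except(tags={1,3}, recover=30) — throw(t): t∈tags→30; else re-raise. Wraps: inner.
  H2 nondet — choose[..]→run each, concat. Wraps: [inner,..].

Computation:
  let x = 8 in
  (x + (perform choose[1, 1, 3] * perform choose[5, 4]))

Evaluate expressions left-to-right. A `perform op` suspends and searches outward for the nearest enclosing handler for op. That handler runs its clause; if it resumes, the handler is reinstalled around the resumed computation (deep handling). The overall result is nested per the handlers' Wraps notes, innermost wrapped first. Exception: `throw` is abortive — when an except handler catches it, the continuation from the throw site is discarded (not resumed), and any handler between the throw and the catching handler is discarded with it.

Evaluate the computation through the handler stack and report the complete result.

Answer: [13, 12, 13, 12, 23, 20]

Evaluation trace:
choose[1, 1, 3] @ H2
  branch[0] choose=1:
    choose[5, 4] @ H2
      branch[0] choose=5:
        H0 returns 13
        H1 returns 13
        H2 returns [13]
      branch[1] choose=4:
        H0 returns 12
        H1 returns 12
        H2 returns [12]
  branch[1] choose=1:
    choose[5, 4] @ H2
      branch[0] choose=5:
        H0 returns 13
        H1 returns 13
        H2 returns [13]
      branch[1] choose=4:
        H0 returns 12
        H1 returns 12
        H2 returns [12]
  branch[2] choose=3:
    choose[5, 4] @ H2
      branch[0] choose=5:
        H0 returns 23
        H1 returns 23
        H2 returns [23]
      branch[1] choose=4:
        H0 returns 20
        H1 returns 20
        H2 returns [20]
= [13, 12, 13, 12, 23, 20]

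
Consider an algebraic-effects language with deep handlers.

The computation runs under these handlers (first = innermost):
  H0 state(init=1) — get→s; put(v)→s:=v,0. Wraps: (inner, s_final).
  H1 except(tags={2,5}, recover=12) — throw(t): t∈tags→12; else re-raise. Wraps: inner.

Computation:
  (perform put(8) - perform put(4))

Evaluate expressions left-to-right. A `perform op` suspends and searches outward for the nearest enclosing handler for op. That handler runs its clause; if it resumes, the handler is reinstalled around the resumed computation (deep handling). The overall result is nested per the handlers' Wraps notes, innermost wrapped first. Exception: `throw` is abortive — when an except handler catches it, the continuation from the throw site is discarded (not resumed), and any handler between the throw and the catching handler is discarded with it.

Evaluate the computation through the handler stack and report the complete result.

Answer: (0, 4)

Working:
put(8) @ H0 ⇒ s:=8
put(4) @ H0 ⇒ s:=4
H0 returns (0, 4)
H1 returns (0, 4)
= (0, 4)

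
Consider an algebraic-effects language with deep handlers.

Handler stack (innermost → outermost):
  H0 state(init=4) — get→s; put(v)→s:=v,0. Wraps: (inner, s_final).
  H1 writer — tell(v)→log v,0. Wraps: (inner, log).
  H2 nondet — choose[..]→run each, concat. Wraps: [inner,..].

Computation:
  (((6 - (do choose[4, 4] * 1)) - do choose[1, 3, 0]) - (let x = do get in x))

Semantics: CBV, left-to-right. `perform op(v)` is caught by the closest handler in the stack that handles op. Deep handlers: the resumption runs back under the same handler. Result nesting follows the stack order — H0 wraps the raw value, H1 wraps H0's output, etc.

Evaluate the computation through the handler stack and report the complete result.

Answer: [((-3, 4), ()), ((-5, 4), ()), ((-2, 4), ()), ((-3, 4), ()), ((-5, 4), ()), ((-2, 4), ())]

Evaluation trace:
choose[4, 4] @ H2
  branch[0] choose=4:
    choose[1, 3, 0] @ H2
      branch[0] choose=1:
        get @ H0 ⇒ 4
        H0 returns (-3, 4)
        H1 returns ((-3, 4), ())
        H2 returns [((-3, 4), ())]
      branch[1] choose=3:
        get @ H0 ⇒ 4
        H0 returns (-5, 4)
        H1 returns ((-5, 4), ())
        H2 returns [((-5, 4), ())]
      branch[2] choose=0:
        get @ H0 ⇒ 4
        H0 returns (-2, 4)
        H1 returns ((-2, 4), ())
        H2 returns [((-2, 4), ())]
  branch[1] choose=4:
    choose[1, 3, 0] @ H2
      branch[0] choose=1:
        get @ H0 ⇒ 4
        H0 returns (-3, 4)
        H1 returns ((-3, 4), ())
        H2 returns [((-3, 4), ())]
      branch[1] choose=3:
        get @ H0 ⇒ 4
        H0 returns (-5, 4)
        H1 returns ((-5, 4), ())
        H2 returns [((-5, 4), ())]
      branch[2] choose=0:
        get @ H0 ⇒ 4
        H0 returns (-2, 4)
        H1 returns ((-2, 4), ())
        H2 returns [((-2, 4), ())]
= [((-3, 4), ()), ((-5, 4), ()), ((-2, 4), ()), ((-3, 4), ()), ((-5, 4), ()), ((-2, 4), ())]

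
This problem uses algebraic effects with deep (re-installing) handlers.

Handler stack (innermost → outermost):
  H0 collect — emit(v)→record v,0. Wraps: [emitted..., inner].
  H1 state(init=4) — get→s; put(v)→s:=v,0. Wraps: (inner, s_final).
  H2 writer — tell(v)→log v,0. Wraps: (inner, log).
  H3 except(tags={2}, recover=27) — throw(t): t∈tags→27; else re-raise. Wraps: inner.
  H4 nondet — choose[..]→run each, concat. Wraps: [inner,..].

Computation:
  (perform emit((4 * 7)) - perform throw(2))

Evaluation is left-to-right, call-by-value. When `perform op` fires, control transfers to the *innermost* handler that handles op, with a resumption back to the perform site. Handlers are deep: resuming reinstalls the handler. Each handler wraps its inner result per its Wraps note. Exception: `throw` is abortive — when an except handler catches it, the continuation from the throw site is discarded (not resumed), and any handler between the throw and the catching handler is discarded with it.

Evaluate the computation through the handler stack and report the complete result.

Answer: [27]

Evaluation trace:
emit(28) @ H0 ⇒ out+=28
throw(2) @ H3 caught ⇒ 27
H4 returns [27]
= [27]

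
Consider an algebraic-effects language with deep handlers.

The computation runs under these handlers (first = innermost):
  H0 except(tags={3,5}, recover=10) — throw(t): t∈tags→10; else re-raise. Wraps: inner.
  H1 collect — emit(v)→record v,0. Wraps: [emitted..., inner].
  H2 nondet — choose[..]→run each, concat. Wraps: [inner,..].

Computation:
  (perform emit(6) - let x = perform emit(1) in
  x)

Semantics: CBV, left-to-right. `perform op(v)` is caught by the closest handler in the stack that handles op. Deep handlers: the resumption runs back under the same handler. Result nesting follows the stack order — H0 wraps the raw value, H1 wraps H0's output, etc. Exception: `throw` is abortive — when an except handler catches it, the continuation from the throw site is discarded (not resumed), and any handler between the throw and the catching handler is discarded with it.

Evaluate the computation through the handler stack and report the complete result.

Answer: [[6, 1, 0]]

Evaluation trace:
emit(6) @ H1 ⇒ out+=6
emit(1) @ H1 ⇒ out+=1
H0 returns 0
H1 returns [6, 1, 0]
H2 returns [[6, 1, 0]]
= [[6, 1, 0]]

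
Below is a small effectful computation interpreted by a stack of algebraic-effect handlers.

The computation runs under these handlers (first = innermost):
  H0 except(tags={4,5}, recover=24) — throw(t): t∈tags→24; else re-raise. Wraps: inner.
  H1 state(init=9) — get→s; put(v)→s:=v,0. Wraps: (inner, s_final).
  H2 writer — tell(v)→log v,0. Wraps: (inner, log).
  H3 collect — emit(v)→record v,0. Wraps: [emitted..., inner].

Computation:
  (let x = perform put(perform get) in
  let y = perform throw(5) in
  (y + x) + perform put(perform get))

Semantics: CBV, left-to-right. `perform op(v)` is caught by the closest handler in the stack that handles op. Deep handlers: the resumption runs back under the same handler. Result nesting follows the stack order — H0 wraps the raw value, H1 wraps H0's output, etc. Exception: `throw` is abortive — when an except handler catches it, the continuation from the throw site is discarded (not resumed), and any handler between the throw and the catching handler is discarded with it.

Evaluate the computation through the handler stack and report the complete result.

Answer: [((24, 9), ())]

Step-by-step:
get @ H1 ⇒ 9
put(9) @ H1 ⇒ s:=9
throw(5) @ H0 caught ⇒ 24
H1 returns (24, 9)
H2 returns ((24, 9), ())
H3 returns [((24, 9), ())]
= [((24, 9), ())]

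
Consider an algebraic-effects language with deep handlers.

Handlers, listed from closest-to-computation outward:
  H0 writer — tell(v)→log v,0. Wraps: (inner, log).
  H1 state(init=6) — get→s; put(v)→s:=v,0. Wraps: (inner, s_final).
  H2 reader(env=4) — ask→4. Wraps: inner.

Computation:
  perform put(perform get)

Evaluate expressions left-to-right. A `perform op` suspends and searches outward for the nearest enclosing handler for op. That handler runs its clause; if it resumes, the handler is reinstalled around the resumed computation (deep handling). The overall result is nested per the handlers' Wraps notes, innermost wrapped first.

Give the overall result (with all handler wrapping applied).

Working:
get @ H1 ⇒ 6
put(6) @ H1 ⇒ s:=6
H0 returns (0, ())
H1 returns ((0, ()), 6)
H2 returns ((0, ()), 6)
= ((0, ()), 6)

Answer: ((0, ()), 6)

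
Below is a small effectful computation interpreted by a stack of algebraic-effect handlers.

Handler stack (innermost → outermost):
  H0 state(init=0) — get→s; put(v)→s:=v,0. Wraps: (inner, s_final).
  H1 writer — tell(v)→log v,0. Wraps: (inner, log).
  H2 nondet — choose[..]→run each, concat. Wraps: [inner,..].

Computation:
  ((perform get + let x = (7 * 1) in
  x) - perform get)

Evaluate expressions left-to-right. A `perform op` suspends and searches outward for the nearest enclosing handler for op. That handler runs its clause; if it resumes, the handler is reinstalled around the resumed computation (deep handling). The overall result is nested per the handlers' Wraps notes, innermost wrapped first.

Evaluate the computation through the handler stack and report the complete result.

Answer: [((7, 0), ())]

Evaluation trace:
get @ H0 ⇒ 0
get @ H0 ⇒ 0
H0 returns (7, 0)
H1 returns ((7, 0), ())
H2 returns [((7, 0), ())]
= [((7, 0), ())]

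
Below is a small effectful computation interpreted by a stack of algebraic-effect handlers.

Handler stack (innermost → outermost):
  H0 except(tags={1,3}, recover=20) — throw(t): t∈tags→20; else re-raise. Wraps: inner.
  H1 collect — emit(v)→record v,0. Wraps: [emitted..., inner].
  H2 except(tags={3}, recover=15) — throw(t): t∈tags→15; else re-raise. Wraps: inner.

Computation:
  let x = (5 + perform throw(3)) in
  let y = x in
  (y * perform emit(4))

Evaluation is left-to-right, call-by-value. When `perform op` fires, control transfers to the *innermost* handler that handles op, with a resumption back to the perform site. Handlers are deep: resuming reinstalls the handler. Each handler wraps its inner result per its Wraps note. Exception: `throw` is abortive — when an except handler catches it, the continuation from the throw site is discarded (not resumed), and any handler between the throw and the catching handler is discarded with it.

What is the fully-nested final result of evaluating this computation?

Step-by-step:
throw(3) @ H0 caught ⇒ 20
H1 returns [20]
H2 returns [20]
= [20]

Answer: [20]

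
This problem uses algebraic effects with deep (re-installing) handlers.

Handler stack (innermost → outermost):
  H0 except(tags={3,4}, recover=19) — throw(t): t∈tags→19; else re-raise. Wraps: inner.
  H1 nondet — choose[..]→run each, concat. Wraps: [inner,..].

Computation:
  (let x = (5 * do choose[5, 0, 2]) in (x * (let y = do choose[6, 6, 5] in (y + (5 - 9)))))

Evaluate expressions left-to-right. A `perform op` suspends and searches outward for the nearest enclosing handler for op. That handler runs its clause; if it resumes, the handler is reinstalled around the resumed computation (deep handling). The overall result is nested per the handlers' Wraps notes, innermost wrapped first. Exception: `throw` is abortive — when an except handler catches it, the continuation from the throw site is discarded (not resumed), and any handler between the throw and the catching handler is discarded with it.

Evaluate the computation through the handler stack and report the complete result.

Step-by-step:
choose[5, 0, 2] @ H1
  branch[0] choose=5:
    choose[6, 6, 5] @ H1
      branch[0] choose=6:
        H0 returns 50
        H1 returns [50]
      branch[1] choose=6:
        H0 returns 50
        H1 returns [50]
      branch[2] choose=5:
        H0 returns 25
        H1 returns [25]
  branch[1] choose=0:
    choose[6, 6, 5] @ H1
      branch[0] choose=6:
        H0 returns 0
        H1 returns [0]
      branch[1] choose=6:
        H0 returns 0
        H1 returns [0]
      branch[2] choose=5:
        H0 returns 0
        H1 returns [0]
  branch[2] choose=2:
    choose[6, 6, 5] @ H1
      branch[0] choose=6:
        H0 returns 20
        H1 returns [20]
      branch[1] choose=6:
        H0 returns 20
        H1 returns [20]
      branch[2] choose=5:
        H0 returns 10
        H1 returns [10]
= [50, 50, 25, 0, 0, 0, 20, 20, 10]

Answer: [50, 50, 25, 0, 0, 0, 20, 20, 10]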